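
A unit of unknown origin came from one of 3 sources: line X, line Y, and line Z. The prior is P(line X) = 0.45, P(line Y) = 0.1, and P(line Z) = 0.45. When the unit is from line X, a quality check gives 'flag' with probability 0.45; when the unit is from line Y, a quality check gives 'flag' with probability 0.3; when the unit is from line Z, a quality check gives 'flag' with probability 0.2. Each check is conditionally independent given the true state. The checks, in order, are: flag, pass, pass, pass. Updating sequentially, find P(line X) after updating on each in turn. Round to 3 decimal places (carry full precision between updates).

After 'flag': normaliser = 0.45·0.4500 + 0.3·0.1000 + 0.2·0.4500; P(line X) ≈ 0.6279, P(line Y) ≈ 0.0930, P(line Z) ≈ 0.2791
After 'pass': normaliser = 0.55·0.6279 + 0.7·0.0930 + 0.8·0.2791; P(line X) ≈ 0.5450, P(line Y) ≈ 0.1028, P(line Z) ≈ 0.3523
After 'pass': normaliser = 0.55·0.5450 + 0.7·0.1028 + 0.8·0.3523; P(line X) ≈ 0.4587, P(line Y) ≈ 0.1101, P(line Z) ≈ 0.4313
After 'pass': normaliser = 0.55·0.4587 + 0.7·0.1101 + 0.8·0.4313; P(line X) ≈ 0.3741, P(line Y) ≈ 0.1143, P(line Z) ≈ 0.5117

0.374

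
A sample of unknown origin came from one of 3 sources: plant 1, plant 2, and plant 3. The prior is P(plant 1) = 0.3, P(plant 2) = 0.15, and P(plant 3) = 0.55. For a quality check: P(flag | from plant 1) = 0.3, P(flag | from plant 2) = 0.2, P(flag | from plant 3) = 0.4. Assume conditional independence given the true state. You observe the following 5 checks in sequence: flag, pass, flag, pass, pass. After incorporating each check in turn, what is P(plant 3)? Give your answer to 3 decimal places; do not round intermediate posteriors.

0.606

After 'flag': normaliser = 0.3·0.3000 + 0.2·0.1500 + 0.4·0.5500; P(plant 1) ≈ 0.2647, P(plant 2) ≈ 0.0882, P(plant 3) ≈ 0.6471
After 'pass': normaliser = 0.7·0.2647 + 0.8·0.0882 + 0.6·0.6471; P(plant 1) ≈ 0.2877, P(plant 2) ≈ 0.1096, P(plant 3) ≈ 0.6027
After 'flag': normaliser = 0.3·0.2877 + 0.2·0.1096 + 0.4·0.6027; P(plant 1) ≈ 0.2471, P(plant 2) ≈ 0.0627, P(plant 3) ≈ 0.6902
After 'pass': normaliser = 0.7·0.2471 + 0.8·0.0627 + 0.6·0.6902; P(plant 1) ≈ 0.2714, P(plant 2) ≈ 0.0788, P(plant 3) ≈ 0.6498
After 'pass': normaliser = 0.7·0.2714 + 0.8·0.0788 + 0.6·0.6498; P(plant 1) ≈ 0.2955, P(plant 2) ≈ 0.0980, P(plant 3) ≈ 0.6065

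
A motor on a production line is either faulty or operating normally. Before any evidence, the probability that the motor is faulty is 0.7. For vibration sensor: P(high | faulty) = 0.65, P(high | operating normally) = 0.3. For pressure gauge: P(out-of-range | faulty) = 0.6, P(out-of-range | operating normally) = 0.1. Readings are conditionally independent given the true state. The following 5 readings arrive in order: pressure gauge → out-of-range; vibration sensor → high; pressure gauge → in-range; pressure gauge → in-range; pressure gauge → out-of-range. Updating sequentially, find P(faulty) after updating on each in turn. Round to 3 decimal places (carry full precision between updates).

After pressure gauge='out-of-range': P(faulty) = 0.6·0.7000 / (0.6·0.7000 + 0.1·0.3000) ≈ 0.9333
After vibration sensor='high': P(faulty) = 0.65·0.9333 / (0.65·0.9333 + 0.3·0.0667) ≈ 0.9681
After pressure gauge='in-range': P(faulty) = 0.4·0.9681 / (0.4·0.9681 + 0.9·0.0319) ≈ 0.9309
After pressure gauge='in-range': P(faulty) = 0.4·0.9309 / (0.4·0.9309 + 0.9·0.0691) ≈ 0.8570
After pressure gauge='out-of-range': P(faulty) = 0.6·0.8570 / (0.6·0.8570 + 0.1·0.1430) ≈ 0.9729

0.973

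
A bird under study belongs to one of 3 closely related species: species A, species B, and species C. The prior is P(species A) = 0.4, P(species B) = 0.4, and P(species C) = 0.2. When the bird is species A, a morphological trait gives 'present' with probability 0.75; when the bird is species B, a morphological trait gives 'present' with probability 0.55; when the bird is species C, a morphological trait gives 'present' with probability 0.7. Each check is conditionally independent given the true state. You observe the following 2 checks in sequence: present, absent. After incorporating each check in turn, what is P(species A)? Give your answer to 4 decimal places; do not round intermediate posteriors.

0.3472

Apply Bayes' rule sequentially, carrying P(species A) forward.
After 'present': normaliser = 0.75·0.4000 + 0.55·0.4000 + 0.7·0.2000; P(species A) ≈ 0.4545, P(species B) ≈ 0.3333, P(species C) ≈ 0.2121
After 'absent': normaliser = 0.25·0.4545 + 0.45·0.3333 + 0.3·0.2121; P(species A) ≈ 0.3472, P(species B) ≈ 0.4583, P(species C) ≈ 0.1944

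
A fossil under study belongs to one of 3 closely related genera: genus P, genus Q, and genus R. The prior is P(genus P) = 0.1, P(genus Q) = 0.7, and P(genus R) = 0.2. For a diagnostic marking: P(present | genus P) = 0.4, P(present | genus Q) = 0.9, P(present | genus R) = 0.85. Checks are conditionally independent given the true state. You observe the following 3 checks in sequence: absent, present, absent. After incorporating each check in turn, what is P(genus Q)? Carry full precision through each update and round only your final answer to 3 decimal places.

0.257

After 'absent': normaliser = 0.6·0.1000 + 0.1·0.7000 + 0.15·0.2000; P(genus P) ≈ 0.3750, P(genus Q) ≈ 0.4375, P(genus R) ≈ 0.1875
After 'present': normaliser = 0.4·0.3750 + 0.9·0.4375 + 0.85·0.1875; P(genus P) ≈ 0.2133, P(genus Q) ≈ 0.5600, P(genus R) ≈ 0.2267
After 'absent': normaliser = 0.6·0.2133 + 0.1·0.5600 + 0.15·0.2267; P(genus P) ≈ 0.5872, P(genus Q) ≈ 0.2569, P(genus R) ≈ 0.1560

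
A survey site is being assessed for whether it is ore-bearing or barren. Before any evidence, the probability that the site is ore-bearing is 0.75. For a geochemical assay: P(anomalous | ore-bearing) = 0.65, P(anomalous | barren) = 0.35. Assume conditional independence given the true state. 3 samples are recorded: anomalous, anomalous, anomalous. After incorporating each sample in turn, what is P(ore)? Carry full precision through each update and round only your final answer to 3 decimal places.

After 'anomalous': P(ore) = 0.65·0.7500 / (0.65·0.7500 + 0.35·0.2500) ≈ 0.8478
After 'anomalous': P(ore) = 0.65·0.8478 / (0.65·0.8478 + 0.35·0.1522) ≈ 0.9119
After 'anomalous': P(ore) = 0.65·0.9119 / (0.65·0.9119 + 0.35·0.0881) ≈ 0.9505

0.951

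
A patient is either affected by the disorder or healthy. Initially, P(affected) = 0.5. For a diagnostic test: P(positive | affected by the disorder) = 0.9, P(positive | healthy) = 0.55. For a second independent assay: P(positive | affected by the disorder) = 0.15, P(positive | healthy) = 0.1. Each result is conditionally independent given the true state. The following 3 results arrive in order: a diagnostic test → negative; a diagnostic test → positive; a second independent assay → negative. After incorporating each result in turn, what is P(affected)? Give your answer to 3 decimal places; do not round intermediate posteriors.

After a diagnostic test='negative': P(affected) = 0.1·0.5000 / (0.1·0.5000 + 0.45·0.5000) ≈ 0.1818
After a diagnostic test='positive': P(affected) = 0.9·0.1818 / (0.9·0.1818 + 0.55·0.8182) ≈ 0.2667
After a second independent assay='negative': P(affected) = 0.85·0.2667 / (0.85·0.2667 + 0.9·0.7333) ≈ 0.2556

0.256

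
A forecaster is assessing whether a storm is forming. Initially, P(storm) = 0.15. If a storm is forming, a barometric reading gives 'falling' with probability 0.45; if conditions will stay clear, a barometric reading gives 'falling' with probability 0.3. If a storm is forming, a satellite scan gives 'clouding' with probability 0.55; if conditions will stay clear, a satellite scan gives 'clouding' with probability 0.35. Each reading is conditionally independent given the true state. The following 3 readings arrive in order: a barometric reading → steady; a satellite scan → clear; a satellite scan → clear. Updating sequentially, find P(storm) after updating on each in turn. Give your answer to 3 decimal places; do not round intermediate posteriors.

After a barometric reading='steady': P(storm) = 0.55·0.1500 / (0.55·0.1500 + 0.7·0.8500) ≈ 0.1218
After a satellite scan='clear': P(storm) = 0.45·0.1218 / (0.45·0.1218 + 0.65·0.8782) ≈ 0.0876
After a satellite scan='clear': P(storm) = 0.45·0.0876 / (0.45·0.0876 + 0.65·0.9124) ≈ 0.0623

0.062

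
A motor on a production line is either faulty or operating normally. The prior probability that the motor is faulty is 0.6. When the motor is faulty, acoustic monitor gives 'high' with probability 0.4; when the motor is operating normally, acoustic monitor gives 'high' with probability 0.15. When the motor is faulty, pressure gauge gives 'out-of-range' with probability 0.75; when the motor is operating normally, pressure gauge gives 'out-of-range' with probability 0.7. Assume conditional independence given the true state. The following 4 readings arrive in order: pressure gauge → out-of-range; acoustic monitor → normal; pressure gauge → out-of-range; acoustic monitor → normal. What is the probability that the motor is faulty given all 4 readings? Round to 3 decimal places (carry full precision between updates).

0.462

After pressure gauge='out-of-range': P(faulty) = 0.75·0.6000 / (0.75·0.6000 + 0.7·0.4000) ≈ 0.6164
After acoustic monitor='normal': P(faulty) = 0.6·0.6164 / (0.6·0.6164 + 0.85·0.3836) ≈ 0.5315
After pressure gauge='out-of-range': P(faulty) = 0.75·0.5315 / (0.75·0.5315 + 0.7·0.4685) ≈ 0.5486
After acoustic monitor='normal': P(faulty) = 0.6·0.5486 / (0.6·0.5486 + 0.85·0.4514) ≈ 0.4618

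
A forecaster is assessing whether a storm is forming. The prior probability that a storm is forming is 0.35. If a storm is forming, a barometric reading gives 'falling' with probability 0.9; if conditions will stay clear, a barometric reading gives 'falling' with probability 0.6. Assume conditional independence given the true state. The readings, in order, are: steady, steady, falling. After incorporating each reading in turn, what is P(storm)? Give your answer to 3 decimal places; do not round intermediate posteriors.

Apply Bayes' rule sequentially, carrying P(storm) forward.
After 'steady': P(storm) = 0.1·0.3500 / (0.1·0.3500 + 0.4·0.6500) ≈ 0.1186
After 'steady': P(storm) = 0.1·0.1186 / (0.1·0.1186 + 0.4·0.8814) ≈ 0.0326
After 'falling': P(storm) = 0.9·0.0326 / (0.9·0.0326 + 0.6·0.9674) ≈ 0.0481

0.048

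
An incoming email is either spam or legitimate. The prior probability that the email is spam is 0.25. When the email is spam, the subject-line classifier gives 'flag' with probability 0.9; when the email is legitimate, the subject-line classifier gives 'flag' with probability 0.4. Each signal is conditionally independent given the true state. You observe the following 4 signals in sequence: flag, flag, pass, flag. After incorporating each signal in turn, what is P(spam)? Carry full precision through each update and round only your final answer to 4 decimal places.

Apply Bayes' rule sequentially, carrying P(spam) forward.
After 'flag': P(spam) = 0.9·0.2500 / (0.9·0.2500 + 0.4·0.7500) ≈ 0.4286
After 'flag': P(spam) = 0.9·0.4286 / (0.9·0.4286 + 0.4·0.5714) ≈ 0.6279
After 'pass': P(spam) = 0.1·0.6279 / (0.1·0.6279 + 0.6·0.3721) ≈ 0.2195
After 'flag': P(spam) = 0.9·0.2195 / (0.9·0.2195 + 0.4·0.7805) ≈ 0.3876

0.3876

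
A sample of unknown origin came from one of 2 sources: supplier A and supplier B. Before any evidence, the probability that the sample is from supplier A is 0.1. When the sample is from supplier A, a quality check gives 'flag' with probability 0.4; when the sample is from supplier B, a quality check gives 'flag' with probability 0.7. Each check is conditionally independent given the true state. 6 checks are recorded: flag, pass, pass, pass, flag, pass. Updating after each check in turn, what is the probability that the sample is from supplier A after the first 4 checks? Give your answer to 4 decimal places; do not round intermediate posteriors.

After 'flag': P(supplier A) = 0.4·0.1000 / (0.4·0.1000 + 0.7·0.9000) ≈ 0.0597
After 'pass': P(supplier A) = 0.6·0.0597 / (0.6·0.0597 + 0.3·0.9403) ≈ 0.1127
After 'pass': P(supplier A) = 0.6·0.1127 / (0.6·0.1127 + 0.3·0.8873) ≈ 0.2025
After 'pass': P(supplier A) = 0.6·0.2025 / (0.6·0.2025 + 0.3·0.7975) ≈ 0.3368

0.3368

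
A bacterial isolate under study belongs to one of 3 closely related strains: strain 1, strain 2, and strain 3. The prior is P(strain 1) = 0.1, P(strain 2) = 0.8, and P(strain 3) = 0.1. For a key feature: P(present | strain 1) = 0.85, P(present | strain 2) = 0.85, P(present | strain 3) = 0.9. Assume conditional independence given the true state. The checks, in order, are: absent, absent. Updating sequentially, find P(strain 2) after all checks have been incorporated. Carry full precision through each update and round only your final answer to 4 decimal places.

Apply Bayes' rule sequentially, carrying P(strain 2) forward.
After 'absent': normaliser = 0.15·0.1000 + 0.15·0.8000 + 0.1·0.1000; P(strain 1) ≈ 0.1034, P(strain 2) ≈ 0.8276, P(strain 3) ≈ 0.0690
After 'absent': normaliser = 0.15·0.1034 + 0.15·0.8276 + 0.1·0.0690; P(strain 1) ≈ 0.1059, P(strain 2) ≈ 0.8471, P(strain 3) ≈ 0.0471

0.8471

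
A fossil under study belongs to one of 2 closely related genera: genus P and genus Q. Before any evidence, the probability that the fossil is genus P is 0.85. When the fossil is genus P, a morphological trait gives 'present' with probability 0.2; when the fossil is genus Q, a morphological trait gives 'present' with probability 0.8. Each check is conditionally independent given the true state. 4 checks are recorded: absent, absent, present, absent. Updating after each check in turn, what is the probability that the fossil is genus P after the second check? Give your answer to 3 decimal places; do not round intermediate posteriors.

After 'absent': P(genus P) = 0.8·0.8500 / (0.8·0.8500 + 0.2·0.1500) ≈ 0.9577
After 'absent': P(genus P) = 0.8·0.9577 / (0.8·0.9577 + 0.2·0.0423) ≈ 0.9891

0.989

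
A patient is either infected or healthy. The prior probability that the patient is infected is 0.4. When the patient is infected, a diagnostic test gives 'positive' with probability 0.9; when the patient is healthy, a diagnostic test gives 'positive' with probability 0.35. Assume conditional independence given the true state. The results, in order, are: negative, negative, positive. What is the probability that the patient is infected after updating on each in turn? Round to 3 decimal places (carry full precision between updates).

After 'negative': P(infected) = 0.1·0.4000 / (0.1·0.4000 + 0.65·0.6000) ≈ 0.0930
After 'negative': P(infected) = 0.1·0.0930 / (0.1·0.0930 + 0.65·0.9070) ≈ 0.0155
After 'positive': P(infected) = 0.9·0.0155 / (0.9·0.0155 + 0.35·0.9845) ≈ 0.0390

0.039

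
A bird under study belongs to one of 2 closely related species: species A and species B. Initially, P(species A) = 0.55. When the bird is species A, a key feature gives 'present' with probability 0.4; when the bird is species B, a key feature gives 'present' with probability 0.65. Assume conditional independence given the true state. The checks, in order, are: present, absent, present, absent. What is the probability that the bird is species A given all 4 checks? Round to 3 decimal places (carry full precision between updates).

After 'present': P(species A) = 0.4·0.5500 / (0.4·0.5500 + 0.65·0.4500) ≈ 0.4293
After 'absent': P(species A) = 0.6·0.4293 / (0.6·0.4293 + 0.35·0.5707) ≈ 0.5632
After 'present': P(species A) = 0.4·0.5632 / (0.4·0.5632 + 0.65·0.4368) ≈ 0.4424
After 'absent': P(species A) = 0.6·0.4424 / (0.6·0.4424 + 0.35·0.5576) ≈ 0.5763

0.576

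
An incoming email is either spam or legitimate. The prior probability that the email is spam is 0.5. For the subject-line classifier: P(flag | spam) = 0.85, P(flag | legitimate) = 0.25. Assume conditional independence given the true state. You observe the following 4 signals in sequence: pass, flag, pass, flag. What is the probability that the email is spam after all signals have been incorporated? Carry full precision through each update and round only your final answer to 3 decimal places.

0.316

After 'pass': P(spam) = 0.15·0.5000 / (0.15·0.5000 + 0.75·0.5000) ≈ 0.1667
After 'flag': P(spam) = 0.85·0.1667 / (0.85·0.1667 + 0.25·0.8333) ≈ 0.4048
After 'pass': P(spam) = 0.15·0.4048 / (0.15·0.4048 + 0.75·0.5952) ≈ 0.1197
After 'flag': P(spam) = 0.85·0.1197 / (0.85·0.1197 + 0.25·0.8803) ≈ 0.3162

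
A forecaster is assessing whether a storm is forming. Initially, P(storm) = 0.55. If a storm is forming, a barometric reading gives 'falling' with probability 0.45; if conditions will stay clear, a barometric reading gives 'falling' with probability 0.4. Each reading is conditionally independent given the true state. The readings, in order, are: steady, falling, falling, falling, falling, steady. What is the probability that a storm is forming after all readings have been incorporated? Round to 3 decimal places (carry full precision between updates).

After 'steady': P(storm) = 0.55·0.5500 / (0.55·0.5500 + 0.6·0.4500) ≈ 0.5284
After 'falling': P(storm) = 0.45·0.5284 / (0.45·0.5284 + 0.4·0.4716) ≈ 0.5576
After 'falling': P(storm) = 0.45·0.5576 / (0.45·0.5576 + 0.4·0.4424) ≈ 0.5864
After 'falling': P(storm) = 0.45·0.5864 / (0.45·0.5864 + 0.4·0.4136) ≈ 0.6147
After 'falling': P(storm) = 0.45·0.6147 / (0.45·0.6147 + 0.4·0.3853) ≈ 0.6422
After 'steady': P(storm) = 0.55·0.6422 / (0.55·0.6422 + 0.6·0.3578) ≈ 0.6219

0.622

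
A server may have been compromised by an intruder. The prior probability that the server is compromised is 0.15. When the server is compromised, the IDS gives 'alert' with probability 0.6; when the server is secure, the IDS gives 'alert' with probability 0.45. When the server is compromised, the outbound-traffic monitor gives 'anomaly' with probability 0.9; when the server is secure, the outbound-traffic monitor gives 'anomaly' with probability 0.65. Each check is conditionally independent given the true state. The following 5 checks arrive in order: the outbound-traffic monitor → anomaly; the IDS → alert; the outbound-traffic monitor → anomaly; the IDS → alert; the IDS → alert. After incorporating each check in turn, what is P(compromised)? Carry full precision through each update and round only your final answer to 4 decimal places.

0.4450

Each posterior becomes the prior for the next update.
After the outbound-traffic monitor='anomaly': P(compromised) = 0.9·0.1500 / (0.9·0.1500 + 0.65·0.8500) ≈ 0.1964
After the IDS='alert': P(compromised) = 0.6·0.1964 / (0.6·0.1964 + 0.45·0.8036) ≈ 0.2457
After the outbound-traffic monitor='anomaly': P(compromised) = 0.9·0.2457 / (0.9·0.2457 + 0.65·0.7543) ≈ 0.3109
After the IDS='alert': P(compromised) = 0.6·0.3109 / (0.6·0.3109 + 0.45·0.6891) ≈ 0.3756
After the IDS='alert': P(compromised) = 0.6·0.3756 / (0.6·0.3756 + 0.45·0.6244) ≈ 0.4450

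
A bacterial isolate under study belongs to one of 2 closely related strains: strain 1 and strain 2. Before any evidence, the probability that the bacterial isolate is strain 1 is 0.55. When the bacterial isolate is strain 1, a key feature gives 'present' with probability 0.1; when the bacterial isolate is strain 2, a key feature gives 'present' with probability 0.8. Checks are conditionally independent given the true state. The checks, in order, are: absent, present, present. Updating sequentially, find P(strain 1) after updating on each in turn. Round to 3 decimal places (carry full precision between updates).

After 'absent': P(strain 1) = 0.9·0.5500 / (0.9·0.5500 + 0.2·0.4500) ≈ 0.8462
After 'present': P(strain 1) = 0.1·0.8462 / (0.1·0.8462 + 0.8·0.1538) ≈ 0.4074
After 'present': P(strain 1) = 0.1·0.4074 / (0.1·0.4074 + 0.8·0.5926) ≈ 0.0791

0.079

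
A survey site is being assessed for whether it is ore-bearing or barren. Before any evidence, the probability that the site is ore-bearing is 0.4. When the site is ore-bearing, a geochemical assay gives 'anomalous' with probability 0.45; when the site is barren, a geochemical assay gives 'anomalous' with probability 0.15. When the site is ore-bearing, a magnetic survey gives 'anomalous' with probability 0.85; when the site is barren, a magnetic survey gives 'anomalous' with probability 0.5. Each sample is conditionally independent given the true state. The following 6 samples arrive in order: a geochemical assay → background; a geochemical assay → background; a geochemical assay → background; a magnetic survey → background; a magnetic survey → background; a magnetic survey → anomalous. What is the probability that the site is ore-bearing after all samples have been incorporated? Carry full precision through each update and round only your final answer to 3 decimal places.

0.027

After a geochemical assay='background': P(ore) = 0.55·0.4000 / (0.55·0.4000 + 0.85·0.6000) ≈ 0.3014
After a geochemical assay='background': P(ore) = 0.55·0.3014 / (0.55·0.3014 + 0.85·0.6986) ≈ 0.2182
After a geochemical assay='background': P(ore) = 0.55·0.2182 / (0.55·0.2182 + 0.85·0.7818) ≈ 0.1530
After a magnetic survey='background': P(ore) = 0.15·0.1530 / (0.15·0.1530 + 0.5·0.8470) ≈ 0.0514
After a magnetic survey='background': P(ore) = 0.15·0.0514 / (0.15·0.0514 + 0.5·0.9486) ≈ 0.0160
After a magnetic survey='anomalous': P(ore) = 0.85·0.0160 / (0.85·0.0160 + 0.5·0.9840) ≈ 0.0269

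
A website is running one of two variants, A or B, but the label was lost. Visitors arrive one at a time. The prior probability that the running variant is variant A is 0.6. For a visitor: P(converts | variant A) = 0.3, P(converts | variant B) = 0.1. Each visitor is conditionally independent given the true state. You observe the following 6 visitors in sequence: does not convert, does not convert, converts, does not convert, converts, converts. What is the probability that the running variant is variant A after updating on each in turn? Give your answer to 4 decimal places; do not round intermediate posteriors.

0.9501

Each posterior becomes the prior for the next update.
After 'does not convert': P(A) = 0.7·0.6000 / (0.7·0.6000 + 0.9·0.4000) ≈ 0.5385
After 'does not convert': P(A) = 0.7·0.5385 / (0.7·0.5385 + 0.9·0.4615) ≈ 0.4757
After 'converts': P(A) = 0.3·0.4757 / (0.3·0.4757 + 0.1·0.5243) ≈ 0.7313
After 'does not convert': P(A) = 0.7·0.7313 / (0.7·0.7313 + 0.9·0.2687) ≈ 0.6792
After 'converts': P(A) = 0.3·0.6792 / (0.3·0.6792 + 0.1·0.3208) ≈ 0.8640
After 'converts': P(A) = 0.3·0.8640 / (0.3·0.8640 + 0.1·0.1360) ≈ 0.9501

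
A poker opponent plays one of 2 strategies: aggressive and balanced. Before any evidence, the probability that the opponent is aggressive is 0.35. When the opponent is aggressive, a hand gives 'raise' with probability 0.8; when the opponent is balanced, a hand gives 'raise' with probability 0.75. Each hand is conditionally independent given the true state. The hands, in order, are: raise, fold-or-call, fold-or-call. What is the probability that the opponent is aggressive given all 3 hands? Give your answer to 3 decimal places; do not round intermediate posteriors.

0.269

Each posterior becomes the prior for the next update.
After 'raise': P(aggressive) = 0.8·0.3500 / (0.8·0.3500 + 0.75·0.6500) ≈ 0.3648
After 'fold-or-call': P(aggressive) = 0.2·0.3648 / (0.2·0.3648 + 0.25·0.6352) ≈ 0.3148
After 'fold-or-call': P(aggressive) = 0.2·0.3148 / (0.2·0.3148 + 0.25·0.6852) ≈ 0.2688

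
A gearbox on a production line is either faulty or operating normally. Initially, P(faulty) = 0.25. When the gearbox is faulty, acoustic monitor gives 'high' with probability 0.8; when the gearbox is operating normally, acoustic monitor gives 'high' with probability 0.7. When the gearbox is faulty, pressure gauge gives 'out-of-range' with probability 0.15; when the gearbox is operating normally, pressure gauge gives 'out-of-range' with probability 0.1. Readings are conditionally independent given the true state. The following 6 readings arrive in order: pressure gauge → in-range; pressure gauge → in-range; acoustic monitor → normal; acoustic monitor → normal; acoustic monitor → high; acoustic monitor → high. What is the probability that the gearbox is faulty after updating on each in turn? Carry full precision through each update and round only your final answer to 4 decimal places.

After pressure gauge='in-range': P(faulty) = 0.85·0.2500 / (0.85·0.2500 + 0.9·0.7500) ≈ 0.2394
After pressure gauge='in-range': P(faulty) = 0.85·0.2394 / (0.85·0.2394 + 0.9·0.7606) ≈ 0.2292
After acoustic monitor='normal': P(faulty) = 0.2·0.2292 / (0.2·0.2292 + 0.3·0.7708) ≈ 0.1654
After acoustic monitor='normal': P(faulty) = 0.2·0.1654 / (0.2·0.1654 + 0.3·0.8346) ≈ 0.1167
After acoustic monitor='high': P(faulty) = 0.8·0.1167 / (0.8·0.1167 + 0.7·0.8833) ≈ 0.1312
After acoustic monitor='high': P(faulty) = 0.8·0.1312 / (0.8·0.1312 + 0.7·0.8688) ≈ 0.1472

0.1472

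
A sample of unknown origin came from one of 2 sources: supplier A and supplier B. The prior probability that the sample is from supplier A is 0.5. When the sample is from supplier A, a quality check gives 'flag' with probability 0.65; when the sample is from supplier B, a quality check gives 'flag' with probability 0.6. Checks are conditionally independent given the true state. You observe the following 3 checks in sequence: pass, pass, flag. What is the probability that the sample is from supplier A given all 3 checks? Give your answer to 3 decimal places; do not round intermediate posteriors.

After 'pass': P(supplier A) = 0.35·0.5000 / (0.35·0.5000 + 0.4·0.5000) ≈ 0.4667
After 'pass': P(supplier A) = 0.35·0.4667 / (0.35·0.4667 + 0.4·0.5333) ≈ 0.4336
After 'flag': P(supplier A) = 0.65·0.4336 / (0.65·0.4336 + 0.6·0.5664) ≈ 0.4534

0.453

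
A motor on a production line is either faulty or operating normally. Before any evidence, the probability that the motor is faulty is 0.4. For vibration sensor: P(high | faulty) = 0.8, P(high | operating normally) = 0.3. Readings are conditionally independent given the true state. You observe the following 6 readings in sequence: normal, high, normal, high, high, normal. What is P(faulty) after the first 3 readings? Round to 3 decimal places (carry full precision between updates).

After 'normal': P(faulty) = 0.2·0.4000 / (0.2·0.4000 + 0.7·0.6000) ≈ 0.1600
After 'high': P(faulty) = 0.8·0.1600 / (0.8·0.1600 + 0.3·0.8400) ≈ 0.3368
After 'normal': P(faulty) = 0.2·0.3368 / (0.2·0.3368 + 0.7·0.6632) ≈ 0.1267

0.127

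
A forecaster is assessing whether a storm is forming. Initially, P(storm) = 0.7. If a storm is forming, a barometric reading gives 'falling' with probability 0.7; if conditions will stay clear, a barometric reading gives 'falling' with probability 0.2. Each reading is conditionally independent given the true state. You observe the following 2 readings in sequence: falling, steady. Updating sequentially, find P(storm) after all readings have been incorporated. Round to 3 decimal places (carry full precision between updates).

After 'falling': P(storm) = 0.7·0.7000 / (0.7·0.7000 + 0.2·0.3000) ≈ 0.8909
After 'steady': P(storm) = 0.3·0.8909 / (0.3·0.8909 + 0.8·0.1091) ≈ 0.7538

0.754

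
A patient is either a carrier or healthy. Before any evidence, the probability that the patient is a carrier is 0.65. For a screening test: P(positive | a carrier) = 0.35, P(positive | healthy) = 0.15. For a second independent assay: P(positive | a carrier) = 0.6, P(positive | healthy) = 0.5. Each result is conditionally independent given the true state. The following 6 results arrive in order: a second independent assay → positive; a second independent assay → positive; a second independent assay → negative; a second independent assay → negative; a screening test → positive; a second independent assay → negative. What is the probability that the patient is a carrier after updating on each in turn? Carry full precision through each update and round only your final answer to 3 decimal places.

Each posterior becomes the prior for the next update.
After a second independent assay='positive': P(carrier) = 0.6·0.6500 / (0.6·0.6500 + 0.5·0.3500) ≈ 0.6903
After a second independent assay='positive': P(carrier) = 0.6·0.6903 / (0.6·0.6903 + 0.5·0.3097) ≈ 0.7278
After a second independent assay='negative': P(carrier) = 0.4·0.7278 / (0.4·0.7278 + 0.5·0.2722) ≈ 0.6815
After a second independent assay='negative': P(carrier) = 0.4·0.6815 / (0.4·0.6815 + 0.5·0.3185) ≈ 0.6312
After a screening test='positive': P(carrier) = 0.35·0.6312 / (0.35·0.6312 + 0.15·0.3688) ≈ 0.7997
After a second independent assay='negative': P(carrier) = 0.4·0.7997 / (0.4·0.7997 + 0.5·0.2003) ≈ 0.7616

0.762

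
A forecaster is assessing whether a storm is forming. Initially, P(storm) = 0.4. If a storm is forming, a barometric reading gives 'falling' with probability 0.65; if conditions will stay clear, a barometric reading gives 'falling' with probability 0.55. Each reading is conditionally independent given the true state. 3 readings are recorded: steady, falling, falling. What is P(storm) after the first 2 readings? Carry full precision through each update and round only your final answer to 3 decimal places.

0.380

After 'steady': P(storm) = 0.35·0.4000 / (0.35·0.4000 + 0.45·0.6000) ≈ 0.3415
After 'falling': P(storm) = 0.65·0.3415 / (0.65·0.3415 + 0.55·0.6585) ≈ 0.3800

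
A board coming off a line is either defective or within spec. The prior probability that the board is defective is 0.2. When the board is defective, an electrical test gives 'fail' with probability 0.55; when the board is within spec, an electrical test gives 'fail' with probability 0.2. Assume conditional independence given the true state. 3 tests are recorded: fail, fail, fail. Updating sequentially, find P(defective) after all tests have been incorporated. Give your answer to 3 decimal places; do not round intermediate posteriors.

Each posterior becomes the prior for the next update.
After 'fail': P(defective) = 0.55·0.2000 / (0.55·0.2000 + 0.2·0.8000) ≈ 0.4074
After 'fail': P(defective) = 0.55·0.4074 / (0.55·0.4074 + 0.2·0.5926) ≈ 0.6541
After 'fail': P(defective) = 0.55·0.6541 / (0.55·0.6541 + 0.2·0.3459) ≈ 0.8387

0.839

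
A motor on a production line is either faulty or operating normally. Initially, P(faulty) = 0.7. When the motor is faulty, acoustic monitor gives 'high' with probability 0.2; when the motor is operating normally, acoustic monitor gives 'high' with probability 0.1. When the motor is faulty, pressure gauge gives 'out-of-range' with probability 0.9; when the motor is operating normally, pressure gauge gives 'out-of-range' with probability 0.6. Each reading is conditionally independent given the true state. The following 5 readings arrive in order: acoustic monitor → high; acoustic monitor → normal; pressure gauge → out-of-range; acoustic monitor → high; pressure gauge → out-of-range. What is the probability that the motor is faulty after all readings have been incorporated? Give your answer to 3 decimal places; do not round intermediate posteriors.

After acoustic monitor='high': P(faulty) = 0.2·0.7000 / (0.2·0.7000 + 0.1·0.3000) ≈ 0.8235
After acoustic monitor='normal': P(faulty) = 0.8·0.8235 / (0.8·0.8235 + 0.9·0.1765) ≈ 0.8058
After pressure gauge='out-of-range': P(faulty) = 0.9·0.8058 / (0.9·0.8058 + 0.6·0.1942) ≈ 0.8615
After acoustic monitor='high': P(faulty) = 0.2·0.8615 / (0.2·0.8615 + 0.1·0.1385) ≈ 0.9256
After pressure gauge='out-of-range': P(faulty) = 0.9·0.9256 / (0.9·0.9256 + 0.6·0.0744) ≈ 0.9492

0.949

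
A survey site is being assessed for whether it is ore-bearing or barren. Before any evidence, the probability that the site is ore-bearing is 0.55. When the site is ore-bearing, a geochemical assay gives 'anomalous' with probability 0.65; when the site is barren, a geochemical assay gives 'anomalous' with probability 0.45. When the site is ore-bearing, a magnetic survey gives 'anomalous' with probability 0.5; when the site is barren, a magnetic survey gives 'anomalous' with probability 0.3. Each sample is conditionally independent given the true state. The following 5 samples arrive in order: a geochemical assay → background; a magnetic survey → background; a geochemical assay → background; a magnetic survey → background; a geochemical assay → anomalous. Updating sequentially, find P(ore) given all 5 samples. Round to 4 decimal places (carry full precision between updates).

0.2673

After a geochemical assay='background': P(ore) = 0.35·0.5500 / (0.35·0.5500 + 0.55·0.4500) ≈ 0.4375
After a magnetic survey='background': P(ore) = 0.5·0.4375 / (0.5·0.4375 + 0.7·0.5625) ≈ 0.3571
After a geochemical assay='background': P(ore) = 0.35·0.3571 / (0.35·0.3571 + 0.55·0.6429) ≈ 0.2612
After a magnetic survey='background': P(ore) = 0.5·0.2612 / (0.5·0.2612 + 0.7·0.7388) ≈ 0.2016
After a geochemical assay='anomalous': P(ore) = 0.65·0.2016 / (0.65·0.2016 + 0.45·0.7984) ≈ 0.2673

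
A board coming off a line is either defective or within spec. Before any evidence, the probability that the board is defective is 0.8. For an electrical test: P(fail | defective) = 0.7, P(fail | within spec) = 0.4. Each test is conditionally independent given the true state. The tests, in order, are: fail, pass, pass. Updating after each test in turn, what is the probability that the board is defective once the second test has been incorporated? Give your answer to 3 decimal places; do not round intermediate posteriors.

Apply Bayes' rule sequentially, carrying P(defective) forward.
After 'fail': P(defective) = 0.7·0.8000 / (0.7·0.8000 + 0.4·0.2000) ≈ 0.8750
After 'pass': P(defective) = 0.3·0.8750 / (0.3·0.8750 + 0.6·0.1250) ≈ 0.7778

0.778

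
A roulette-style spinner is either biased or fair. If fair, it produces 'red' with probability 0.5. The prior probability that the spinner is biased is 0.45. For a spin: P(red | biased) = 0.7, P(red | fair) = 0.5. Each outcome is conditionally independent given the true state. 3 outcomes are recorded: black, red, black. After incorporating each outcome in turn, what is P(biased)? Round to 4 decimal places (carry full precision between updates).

After 'black': P(biased) = 0.3·0.4500 / (0.3·0.4500 + 0.5·0.5500) ≈ 0.3293
After 'red': P(biased) = 0.7·0.3293 / (0.7·0.3293 + 0.5·0.6707) ≈ 0.4073
After 'black': P(biased) = 0.3·0.4073 / (0.3·0.4073 + 0.5·0.5927) ≈ 0.2920

0.2920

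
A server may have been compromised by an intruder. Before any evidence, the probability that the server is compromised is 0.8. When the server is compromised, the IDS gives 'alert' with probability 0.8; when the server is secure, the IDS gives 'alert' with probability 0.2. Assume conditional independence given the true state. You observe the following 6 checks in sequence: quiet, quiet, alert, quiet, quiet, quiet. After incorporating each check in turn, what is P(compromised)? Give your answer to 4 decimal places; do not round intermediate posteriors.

After 'quiet': P(compromised) = 0.2·0.8000 / (0.2·0.8000 + 0.8·0.2000) ≈ 0.5000
After 'quiet': P(compromised) = 0.2·0.5000 / (0.2·0.5000 + 0.8·0.5000) ≈ 0.2000
After 'alert': P(compromised) = 0.8·0.2000 / (0.8·0.2000 + 0.2·0.8000) ≈ 0.5000
After 'quiet': P(compromised) = 0.2·0.5000 / (0.2·0.5000 + 0.8·0.5000) ≈ 0.2000
After 'quiet': P(compromised) = 0.2·0.2000 / (0.2·0.2000 + 0.8·0.8000) ≈ 0.0588
After 'quiet': P(compromised) = 0.2·0.0588 / (0.2·0.0588 + 0.8·0.9412) ≈ 0.0154

0.0154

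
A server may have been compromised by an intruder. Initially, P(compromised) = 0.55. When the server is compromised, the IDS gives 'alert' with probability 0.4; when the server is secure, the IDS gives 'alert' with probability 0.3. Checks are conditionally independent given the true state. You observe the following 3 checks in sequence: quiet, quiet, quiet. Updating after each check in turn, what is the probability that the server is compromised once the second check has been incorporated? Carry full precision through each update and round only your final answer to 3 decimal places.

Apply Bayes' rule sequentially, carrying P(compromised) forward.
After 'quiet': P(compromised) = 0.6·0.5500 / (0.6·0.5500 + 0.7·0.4500) ≈ 0.5116
After 'quiet': P(compromised) = 0.6·0.5116 / (0.6·0.5116 + 0.7·0.4884) ≈ 0.4731

0.473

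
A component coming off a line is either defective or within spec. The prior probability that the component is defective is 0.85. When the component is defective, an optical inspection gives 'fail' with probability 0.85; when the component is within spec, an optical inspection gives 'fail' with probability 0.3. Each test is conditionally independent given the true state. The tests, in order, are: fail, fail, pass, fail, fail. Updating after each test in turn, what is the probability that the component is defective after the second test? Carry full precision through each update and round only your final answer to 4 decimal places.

0.9785

After 'fail': P(defective) = 0.85·0.8500 / (0.85·0.8500 + 0.3·0.1500) ≈ 0.9414
After 'fail': P(defective) = 0.85·0.9414 / (0.85·0.9414 + 0.3·0.0586) ≈ 0.9785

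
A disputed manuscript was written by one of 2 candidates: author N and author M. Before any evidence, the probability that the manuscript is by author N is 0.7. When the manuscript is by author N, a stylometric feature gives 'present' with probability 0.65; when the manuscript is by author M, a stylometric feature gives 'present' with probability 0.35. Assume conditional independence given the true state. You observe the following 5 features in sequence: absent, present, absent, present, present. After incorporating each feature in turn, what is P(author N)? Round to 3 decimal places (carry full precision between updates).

After 'absent': P(author N) = 0.35·0.7000 / (0.35·0.7000 + 0.65·0.3000) ≈ 0.5568
After 'present': P(author N) = 0.65·0.5568 / (0.65·0.5568 + 0.35·0.4432) ≈ 0.7000
After 'absent': P(author N) = 0.35·0.7000 / (0.35·0.7000 + 0.65·0.3000) ≈ 0.5568
After 'present': P(author N) = 0.65·0.5568 / (0.65·0.5568 + 0.35·0.4432) ≈ 0.7000
After 'present': P(author N) = 0.65·0.7000 / (0.65·0.7000 + 0.35·0.3000) ≈ 0.8125

0.813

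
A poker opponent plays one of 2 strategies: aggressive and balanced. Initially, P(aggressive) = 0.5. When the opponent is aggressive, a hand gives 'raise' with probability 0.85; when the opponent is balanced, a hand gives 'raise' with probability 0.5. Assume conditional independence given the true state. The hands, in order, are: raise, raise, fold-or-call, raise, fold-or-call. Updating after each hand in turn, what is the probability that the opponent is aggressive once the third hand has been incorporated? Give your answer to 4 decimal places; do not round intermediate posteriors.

0.4644

After 'raise': P(aggressive) = 0.85·0.5000 / (0.85·0.5000 + 0.5·0.5000) ≈ 0.6296
After 'raise': P(aggressive) = 0.85·0.6296 / (0.85·0.6296 + 0.5·0.3704) ≈ 0.7429
After 'fold-or-call': P(aggressive) = 0.15·0.7429 / (0.15·0.7429 + 0.5·0.2571) ≈ 0.4644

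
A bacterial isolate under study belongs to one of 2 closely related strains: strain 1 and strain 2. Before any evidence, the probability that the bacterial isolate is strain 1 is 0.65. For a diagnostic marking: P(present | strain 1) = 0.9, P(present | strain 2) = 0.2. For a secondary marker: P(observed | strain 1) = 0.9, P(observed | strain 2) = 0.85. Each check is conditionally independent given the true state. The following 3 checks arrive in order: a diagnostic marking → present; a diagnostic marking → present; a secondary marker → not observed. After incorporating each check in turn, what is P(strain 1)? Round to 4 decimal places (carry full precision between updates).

Each posterior becomes the prior for the next update.
After a diagnostic marking='present': P(strain 1) = 0.9·0.6500 / (0.9·0.6500 + 0.2·0.3500) ≈ 0.8931
After a diagnostic marking='present': P(strain 1) = 0.9·0.8931 / (0.9·0.8931 + 0.2·0.1069) ≈ 0.9741
After a secondary marker='not observed': P(strain 1) = 0.1·0.9741 / (0.1·0.9741 + 0.15·0.0259) ≈ 0.9616

0.9616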